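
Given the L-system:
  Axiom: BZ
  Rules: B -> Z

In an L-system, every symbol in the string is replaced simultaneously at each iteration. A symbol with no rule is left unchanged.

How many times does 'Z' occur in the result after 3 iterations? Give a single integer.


Answer: 2

Derivation:
Step 0: BZ  (1 'Z')
Step 1: ZZ  (2 'Z')
Step 2: ZZ  (2 'Z')
Step 3: ZZ  (2 'Z')


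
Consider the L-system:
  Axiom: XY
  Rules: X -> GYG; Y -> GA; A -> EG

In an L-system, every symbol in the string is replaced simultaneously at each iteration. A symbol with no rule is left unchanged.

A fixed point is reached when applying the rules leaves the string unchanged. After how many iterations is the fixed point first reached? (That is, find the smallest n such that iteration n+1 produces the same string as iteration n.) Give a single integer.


Step 0: XY
Step 1: GYGGA
Step 2: GGAGGEG
Step 3: GGEGGGEG
Step 4: GGEGGGEG  (unchanged — fixed point at step 3)

Answer: 3


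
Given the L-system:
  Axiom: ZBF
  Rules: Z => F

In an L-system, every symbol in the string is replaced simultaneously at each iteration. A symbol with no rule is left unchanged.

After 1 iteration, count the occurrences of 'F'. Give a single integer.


Answer: 2

Derivation:
Step 0: ZBF  (1 'F')
Step 1: FBF  (2 'F')


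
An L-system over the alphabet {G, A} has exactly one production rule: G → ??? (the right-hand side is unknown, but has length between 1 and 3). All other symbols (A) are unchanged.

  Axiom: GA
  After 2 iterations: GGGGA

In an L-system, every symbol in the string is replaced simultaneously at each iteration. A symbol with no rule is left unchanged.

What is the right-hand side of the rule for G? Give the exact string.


Answer: GG

Derivation:
Trying G → GG:
  Step 0: GA
  Step 1: GGA
  Step 2: GGGGA
Matches the given result.


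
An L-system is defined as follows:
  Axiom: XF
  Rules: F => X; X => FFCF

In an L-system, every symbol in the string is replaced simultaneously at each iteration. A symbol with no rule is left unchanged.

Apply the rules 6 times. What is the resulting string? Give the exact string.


Step 0: XF
Step 1: FFCFX
Step 2: XXCXFFCF
Step 3: FFCFFFCFCFFCFXXCX
Step 4: XXCXXXCXCXXCXFFCFFFCFCFFCF
Step 5: FFCFFFCFCFFCFFFCFFFCFCFFCFCFFCFFFCFCFFCFXXCXXXCXCXXCX
Step 6: XXCXXXCXCXXCXXXCXXXCXCXXCXCXXCXXXCXCXXCXFFCFFFCFCFFCFFFCFFFCFCFFCFCFFCFFFCFCFFCF

Answer: XXCXXXCXCXXCXXXCXXXCXCXXCXCXXCXXXCXCXXCXFFCFFFCFCFFCFFFCFFFCFCFFCFCFFCFFFCFCFFCF


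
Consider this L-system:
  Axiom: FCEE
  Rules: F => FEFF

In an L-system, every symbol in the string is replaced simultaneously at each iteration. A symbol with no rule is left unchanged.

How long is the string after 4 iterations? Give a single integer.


Step 0: length = 4
Step 1: length = 7
Step 2: length = 16
Step 3: length = 43
Step 4: length = 124

Answer: 124


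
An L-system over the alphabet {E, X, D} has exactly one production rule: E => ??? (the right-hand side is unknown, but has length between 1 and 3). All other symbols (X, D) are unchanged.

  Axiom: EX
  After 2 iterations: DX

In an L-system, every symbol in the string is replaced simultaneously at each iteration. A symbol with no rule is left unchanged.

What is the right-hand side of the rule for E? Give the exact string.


Trying E => D:
  Step 0: EX
  Step 1: DX
  Step 2: DX
Matches the given result.

Answer: D


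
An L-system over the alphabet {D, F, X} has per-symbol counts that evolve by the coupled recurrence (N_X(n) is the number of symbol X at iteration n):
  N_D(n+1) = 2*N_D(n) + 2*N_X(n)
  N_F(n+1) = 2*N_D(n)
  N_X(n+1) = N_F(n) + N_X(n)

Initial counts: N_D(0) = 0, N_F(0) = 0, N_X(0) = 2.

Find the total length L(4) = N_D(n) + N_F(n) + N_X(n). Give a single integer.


Step 0: N_D=0, N_F=0, N_X=2, L=2
Step 1: N_D=4, N_F=0, N_X=2, L=6
Step 2: N_D=12, N_F=8, N_X=2, L=22
Step 3: N_D=28, N_F=24, N_X=10, L=62
Step 4: N_D=76, N_F=56, N_X=34, L=166

Answer: 166


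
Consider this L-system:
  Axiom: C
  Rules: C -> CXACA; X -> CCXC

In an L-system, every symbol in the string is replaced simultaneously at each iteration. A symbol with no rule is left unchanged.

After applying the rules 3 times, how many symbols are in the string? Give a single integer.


Step 0: length = 1
Step 1: length = 5
Step 2: length = 16
Step 3: length = 53

Answer: 53


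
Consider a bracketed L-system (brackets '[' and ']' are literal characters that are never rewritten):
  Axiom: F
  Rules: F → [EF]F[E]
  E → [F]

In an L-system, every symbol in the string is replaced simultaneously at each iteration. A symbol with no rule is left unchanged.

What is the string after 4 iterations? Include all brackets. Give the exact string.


Answer: [[[[F][EF]F[E]][EF]F[E][[F]]][[[EF]F[E]][[F][EF]F[E]][EF]F[E][[F]]][[F][EF]F[E]][EF]F[E][[F]][[[EF]F[E]]]][[[EF]F[E]][[F][EF]F[E]][EF]F[E][[F]]][[F][EF]F[E]][EF]F[E][[F]][[[EF]F[E]]][[[[F][EF]F[E]][EF]F[E][[F]]]]

Derivation:
Step 0: F
Step 1: [EF]F[E]
Step 2: [[F][EF]F[E]][EF]F[E][[F]]
Step 3: [[[EF]F[E]][[F][EF]F[E]][EF]F[E][[F]]][[F][EF]F[E]][EF]F[E][[F]][[[EF]F[E]]]
Step 4: [[[[F][EF]F[E]][EF]F[E][[F]]][[[EF]F[E]][[F][EF]F[E]][EF]F[E][[F]]][[F][EF]F[E]][EF]F[E][[F]][[[EF]F[E]]]][[[EF]F[E]][[F][EF]F[E]][EF]F[E][[F]]][[F][EF]F[E]][EF]F[E][[F]][[[EF]F[E]]][[[[F][EF]F[E]][EF]F[E][[F]]]]


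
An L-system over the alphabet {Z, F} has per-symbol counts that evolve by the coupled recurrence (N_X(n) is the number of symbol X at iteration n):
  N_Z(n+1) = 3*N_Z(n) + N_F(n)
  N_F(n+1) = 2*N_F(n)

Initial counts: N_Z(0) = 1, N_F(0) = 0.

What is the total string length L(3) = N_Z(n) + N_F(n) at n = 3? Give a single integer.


Step 0: N_Z=1, N_F=0, L=1
Step 1: N_Z=3, N_F=0, L=3
Step 2: N_Z=9, N_F=0, L=9
Step 3: N_Z=27, N_F=0, L=27

Answer: 27


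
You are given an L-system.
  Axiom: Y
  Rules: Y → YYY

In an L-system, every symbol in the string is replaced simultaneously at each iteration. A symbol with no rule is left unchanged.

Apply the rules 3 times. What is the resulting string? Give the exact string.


Step 0: Y
Step 1: YYY
Step 2: YYYYYYYYY
Step 3: YYYYYYYYYYYYYYYYYYYYYYYYYYY

Answer: YYYYYYYYYYYYYYYYYYYYYYYYYYY


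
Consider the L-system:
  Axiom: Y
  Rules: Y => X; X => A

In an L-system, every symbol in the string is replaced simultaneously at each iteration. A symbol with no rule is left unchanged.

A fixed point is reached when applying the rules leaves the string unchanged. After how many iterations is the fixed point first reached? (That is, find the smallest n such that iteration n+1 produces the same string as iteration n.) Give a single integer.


Step 0: Y
Step 1: X
Step 2: A
Step 3: A  (unchanged — fixed point at step 2)

Answer: 2


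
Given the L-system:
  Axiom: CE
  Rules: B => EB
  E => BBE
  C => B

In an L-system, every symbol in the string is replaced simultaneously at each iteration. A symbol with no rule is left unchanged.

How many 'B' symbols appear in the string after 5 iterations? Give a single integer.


Answer: 75

Derivation:
Step 0: CE  (0 'B')
Step 1: BBBE  (3 'B')
Step 2: EBEBEBBBE  (5 'B')
Step 3: BBEEBBBEEBBBEEBEBEBBBE  (13 'B')
Step 4: EBEBBBEBBEEBEBEBBBEBBEEBEBEBBBEBBEEBBBEEBBBEEBEBEBBBE  (31 'B')
Step 5: BBEEBBBEEBEBEBBBEEBEBBBEBBEEBBBEEBBBEEBEBEBBBEEBEBBBEBBEEBBBEEBBBEEBEBEBBBEEBEBBBEBBEEBEBEBBBEBBEEBEBEBBBEBBEEBBBEEBBBEEBEBEBBBE  (75 'B')


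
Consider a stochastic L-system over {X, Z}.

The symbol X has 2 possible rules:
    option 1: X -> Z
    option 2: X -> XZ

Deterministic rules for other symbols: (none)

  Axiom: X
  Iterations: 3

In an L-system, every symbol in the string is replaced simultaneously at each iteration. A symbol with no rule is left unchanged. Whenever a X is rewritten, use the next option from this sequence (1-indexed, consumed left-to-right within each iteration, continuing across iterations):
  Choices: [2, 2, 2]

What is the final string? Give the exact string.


Answer: XZZZ

Derivation:
Step 0: X
Step 1: XZ  (used choices [2])
Step 2: XZZ  (used choices [2])
Step 3: XZZZ  (used choices [2])


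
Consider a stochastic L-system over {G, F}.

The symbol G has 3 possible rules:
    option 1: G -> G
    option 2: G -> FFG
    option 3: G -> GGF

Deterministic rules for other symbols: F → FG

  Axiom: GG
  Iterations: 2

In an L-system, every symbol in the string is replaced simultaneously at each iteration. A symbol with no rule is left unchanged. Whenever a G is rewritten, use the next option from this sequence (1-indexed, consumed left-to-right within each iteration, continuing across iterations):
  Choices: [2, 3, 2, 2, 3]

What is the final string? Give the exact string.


Step 0: GG
Step 1: FFGGGF  (used choices [2, 3])
Step 2: FGFGFFGFFGGGFFG  (used choices [2, 2, 3])

Answer: FGFGFFGFFGGGFFG


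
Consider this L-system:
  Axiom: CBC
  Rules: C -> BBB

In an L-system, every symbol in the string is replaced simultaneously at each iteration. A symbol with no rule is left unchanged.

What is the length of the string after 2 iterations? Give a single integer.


Answer: 7

Derivation:
Step 0: length = 3
Step 1: length = 7
Step 2: length = 7


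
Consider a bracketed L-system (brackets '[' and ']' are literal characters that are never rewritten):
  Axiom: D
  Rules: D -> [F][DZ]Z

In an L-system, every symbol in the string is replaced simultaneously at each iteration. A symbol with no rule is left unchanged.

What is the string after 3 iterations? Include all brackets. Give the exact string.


Step 0: D
Step 1: [F][DZ]Z
Step 2: [F][[F][DZ]ZZ]Z
Step 3: [F][[F][[F][DZ]ZZ]ZZ]Z

Answer: [F][[F][[F][DZ]ZZ]ZZ]Z


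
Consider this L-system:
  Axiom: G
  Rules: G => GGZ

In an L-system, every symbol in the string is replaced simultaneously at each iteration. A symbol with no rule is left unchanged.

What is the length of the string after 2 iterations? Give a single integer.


Step 0: length = 1
Step 1: length = 3
Step 2: length = 7

Answer: 7


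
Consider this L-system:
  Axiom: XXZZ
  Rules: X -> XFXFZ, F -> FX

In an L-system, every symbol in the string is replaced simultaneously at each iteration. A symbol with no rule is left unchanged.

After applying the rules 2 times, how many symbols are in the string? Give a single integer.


Answer: 32

Derivation:
Step 0: length = 4
Step 1: length = 12
Step 2: length = 32


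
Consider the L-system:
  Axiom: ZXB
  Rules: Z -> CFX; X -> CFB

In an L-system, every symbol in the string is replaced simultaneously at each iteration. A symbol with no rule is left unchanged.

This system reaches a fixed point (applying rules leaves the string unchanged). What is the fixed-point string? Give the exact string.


Answer: CFCFBCFBB

Derivation:
Step 0: ZXB
Step 1: CFXCFBB
Step 2: CFCFBCFBB
Step 3: CFCFBCFBB  (unchanged — fixed point at step 2)


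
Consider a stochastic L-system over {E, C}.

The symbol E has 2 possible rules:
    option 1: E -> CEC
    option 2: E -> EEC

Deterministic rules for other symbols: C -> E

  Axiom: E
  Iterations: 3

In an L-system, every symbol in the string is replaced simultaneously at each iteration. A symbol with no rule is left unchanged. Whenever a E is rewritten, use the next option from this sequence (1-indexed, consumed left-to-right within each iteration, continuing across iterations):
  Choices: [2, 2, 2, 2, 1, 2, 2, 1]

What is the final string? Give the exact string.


Answer: EECCECEEECEECECEC

Derivation:
Step 0: E
Step 1: EEC  (used choices [2])
Step 2: EECEECE  (used choices [2, 2])
Step 3: EECCECEEECEECECEC  (used choices [2, 1, 2, 2, 1])


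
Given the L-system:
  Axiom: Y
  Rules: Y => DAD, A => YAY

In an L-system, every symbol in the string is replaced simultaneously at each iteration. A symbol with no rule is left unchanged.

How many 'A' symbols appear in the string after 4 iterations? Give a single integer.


Step 0: Y  (0 'A')
Step 1: DAD  (1 'A')
Step 2: DYAYD  (1 'A')
Step 3: DDADYAYDADD  (3 'A')
Step 4: DDYAYDDADYAYDADDYAYDD  (5 'A')

Answer: 5


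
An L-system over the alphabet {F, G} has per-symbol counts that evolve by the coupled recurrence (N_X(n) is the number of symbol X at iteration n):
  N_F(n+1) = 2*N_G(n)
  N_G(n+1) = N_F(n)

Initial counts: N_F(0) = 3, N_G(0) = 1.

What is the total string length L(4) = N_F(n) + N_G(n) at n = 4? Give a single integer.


Answer: 16

Derivation:
Step 0: N_F=3, N_G=1, L=4
Step 1: N_F=2, N_G=3, L=5
Step 2: N_F=6, N_G=2, L=8
Step 3: N_F=4, N_G=6, L=10
Step 4: N_F=12, N_G=4, L=16


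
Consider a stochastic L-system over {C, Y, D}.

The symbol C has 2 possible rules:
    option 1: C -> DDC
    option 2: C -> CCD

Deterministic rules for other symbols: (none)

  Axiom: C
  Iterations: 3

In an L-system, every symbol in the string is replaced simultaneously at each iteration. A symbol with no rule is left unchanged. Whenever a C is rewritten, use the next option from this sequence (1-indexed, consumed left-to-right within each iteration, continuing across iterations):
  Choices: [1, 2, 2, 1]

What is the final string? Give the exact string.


Step 0: C
Step 1: DDC  (used choices [1])
Step 2: DDCCD  (used choices [2])
Step 3: DDCCDDDCD  (used choices [2, 1])

Answer: DDCCDDDCD


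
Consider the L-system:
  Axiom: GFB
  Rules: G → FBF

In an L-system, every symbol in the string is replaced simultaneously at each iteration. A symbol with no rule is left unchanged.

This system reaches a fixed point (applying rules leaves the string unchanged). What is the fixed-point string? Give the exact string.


Step 0: GFB
Step 1: FBFFB
Step 2: FBFFB  (unchanged — fixed point at step 1)

Answer: FBFFB


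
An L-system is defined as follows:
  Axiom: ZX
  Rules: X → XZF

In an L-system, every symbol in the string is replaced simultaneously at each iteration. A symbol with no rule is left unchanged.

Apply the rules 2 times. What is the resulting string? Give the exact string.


Answer: ZXZFZF

Derivation:
Step 0: ZX
Step 1: ZXZF
Step 2: ZXZFZF


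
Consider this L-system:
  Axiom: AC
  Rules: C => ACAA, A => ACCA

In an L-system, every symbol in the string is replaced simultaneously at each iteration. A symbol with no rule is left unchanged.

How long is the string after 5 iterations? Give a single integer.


Step 0: length = 2
Step 1: length = 8
Step 2: length = 32
Step 3: length = 128
Step 4: length = 512
Step 5: length = 2048

Answer: 2048


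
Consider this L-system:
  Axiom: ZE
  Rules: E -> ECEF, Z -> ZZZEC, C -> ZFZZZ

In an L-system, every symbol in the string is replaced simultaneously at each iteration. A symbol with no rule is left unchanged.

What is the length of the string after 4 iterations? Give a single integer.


Answer: 666

Derivation:
Step 0: length = 2
Step 1: length = 9
Step 2: length = 38
Step 3: length = 157
Step 4: length = 666


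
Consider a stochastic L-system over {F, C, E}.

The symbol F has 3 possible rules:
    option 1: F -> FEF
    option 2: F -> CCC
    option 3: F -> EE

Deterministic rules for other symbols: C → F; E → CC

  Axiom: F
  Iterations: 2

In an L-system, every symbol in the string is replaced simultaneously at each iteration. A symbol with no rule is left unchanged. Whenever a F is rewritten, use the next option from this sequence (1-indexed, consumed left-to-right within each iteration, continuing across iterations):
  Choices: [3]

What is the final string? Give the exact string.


Answer: CCCC

Derivation:
Step 0: F
Step 1: EE  (used choices [3])
Step 2: CCCC  (used choices [])


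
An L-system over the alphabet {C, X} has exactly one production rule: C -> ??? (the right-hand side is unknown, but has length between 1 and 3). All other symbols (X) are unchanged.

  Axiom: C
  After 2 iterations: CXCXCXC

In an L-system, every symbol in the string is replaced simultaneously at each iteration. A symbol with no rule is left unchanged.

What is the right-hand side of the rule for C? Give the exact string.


Answer: CXC

Derivation:
Trying C -> CXC:
  Step 0: C
  Step 1: CXC
  Step 2: CXCXCXC
Matches the given result.


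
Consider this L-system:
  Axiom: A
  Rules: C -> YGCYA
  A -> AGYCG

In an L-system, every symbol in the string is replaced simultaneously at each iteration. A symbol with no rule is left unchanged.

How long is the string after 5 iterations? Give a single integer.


Step 0: length = 1
Step 1: length = 5
Step 2: length = 13
Step 3: length = 29
Step 4: length = 61
Step 5: length = 125

Answer: 125


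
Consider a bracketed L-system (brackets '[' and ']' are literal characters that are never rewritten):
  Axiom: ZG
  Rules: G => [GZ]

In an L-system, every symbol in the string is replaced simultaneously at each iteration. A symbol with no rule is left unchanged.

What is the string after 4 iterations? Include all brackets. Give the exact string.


Step 0: ZG
Step 1: Z[GZ]
Step 2: Z[[GZ]Z]
Step 3: Z[[[GZ]Z]Z]
Step 4: Z[[[[GZ]Z]Z]Z]

Answer: Z[[[[GZ]Z]Z]Z]


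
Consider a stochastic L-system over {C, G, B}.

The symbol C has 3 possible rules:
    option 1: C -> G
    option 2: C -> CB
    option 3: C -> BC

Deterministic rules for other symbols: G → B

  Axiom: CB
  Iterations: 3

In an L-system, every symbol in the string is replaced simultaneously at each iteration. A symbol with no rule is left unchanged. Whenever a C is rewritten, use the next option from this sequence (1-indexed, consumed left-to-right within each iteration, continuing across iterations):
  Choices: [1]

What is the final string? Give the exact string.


Step 0: CB
Step 1: GB  (used choices [1])
Step 2: BB  (used choices [])
Step 3: BB  (used choices [])

Answer: BB


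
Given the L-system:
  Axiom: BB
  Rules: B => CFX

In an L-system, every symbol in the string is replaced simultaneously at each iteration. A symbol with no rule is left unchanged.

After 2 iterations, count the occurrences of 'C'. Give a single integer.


Answer: 2

Derivation:
Step 0: BB  (0 'C')
Step 1: CFXCFX  (2 'C')
Step 2: CFXCFX  (2 'C')


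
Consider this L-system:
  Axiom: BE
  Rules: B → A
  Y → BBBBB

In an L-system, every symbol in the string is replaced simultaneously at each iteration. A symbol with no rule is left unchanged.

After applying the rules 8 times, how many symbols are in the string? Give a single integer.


Answer: 2

Derivation:
Step 0: length = 2
Step 1: length = 2
Step 2: length = 2
Step 3: length = 2
Step 4: length = 2
Step 5: length = 2
Step 6: length = 2
Step 7: length = 2
Step 8: length = 2


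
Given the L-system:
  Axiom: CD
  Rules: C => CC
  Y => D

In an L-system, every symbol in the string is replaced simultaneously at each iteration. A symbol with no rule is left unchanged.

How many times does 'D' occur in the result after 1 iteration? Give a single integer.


Answer: 1

Derivation:
Step 0: CD  (1 'D')
Step 1: CCD  (1 'D')


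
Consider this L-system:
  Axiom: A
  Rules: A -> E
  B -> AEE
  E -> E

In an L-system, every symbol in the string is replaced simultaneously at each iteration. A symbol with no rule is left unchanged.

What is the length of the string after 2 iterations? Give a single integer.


Step 0: length = 1
Step 1: length = 1
Step 2: length = 1

Answer: 1


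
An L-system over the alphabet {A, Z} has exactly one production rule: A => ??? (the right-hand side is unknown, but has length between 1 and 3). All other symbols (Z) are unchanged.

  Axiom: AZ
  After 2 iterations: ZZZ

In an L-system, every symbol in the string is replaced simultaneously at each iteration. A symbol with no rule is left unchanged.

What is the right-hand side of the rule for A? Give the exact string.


Answer: ZZ

Derivation:
Trying A => ZZ:
  Step 0: AZ
  Step 1: ZZZ
  Step 2: ZZZ
Matches the given result.


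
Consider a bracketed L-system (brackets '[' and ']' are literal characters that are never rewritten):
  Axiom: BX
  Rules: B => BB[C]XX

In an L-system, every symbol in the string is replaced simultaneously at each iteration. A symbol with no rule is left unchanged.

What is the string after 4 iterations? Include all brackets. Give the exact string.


Step 0: BX
Step 1: BB[C]XXX
Step 2: BB[C]XXBB[C]XX[C]XXX
Step 3: BB[C]XXBB[C]XX[C]XXBB[C]XXBB[C]XX[C]XX[C]XXX
Step 4: BB[C]XXBB[C]XX[C]XXBB[C]XXBB[C]XX[C]XX[C]XXBB[C]XXBB[C]XX[C]XXBB[C]XXBB[C]XX[C]XX[C]XX[C]XXX

Answer: BB[C]XXBB[C]XX[C]XXBB[C]XXBB[C]XX[C]XX[C]XXBB[C]XXBB[C]XX[C]XXBB[C]XXBB[C]XX[C]XX[C]XX[C]XXX


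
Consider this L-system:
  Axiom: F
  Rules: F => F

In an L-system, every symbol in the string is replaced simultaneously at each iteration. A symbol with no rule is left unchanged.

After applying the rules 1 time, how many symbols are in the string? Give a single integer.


Answer: 1

Derivation:
Step 0: length = 1
Step 1: length = 1


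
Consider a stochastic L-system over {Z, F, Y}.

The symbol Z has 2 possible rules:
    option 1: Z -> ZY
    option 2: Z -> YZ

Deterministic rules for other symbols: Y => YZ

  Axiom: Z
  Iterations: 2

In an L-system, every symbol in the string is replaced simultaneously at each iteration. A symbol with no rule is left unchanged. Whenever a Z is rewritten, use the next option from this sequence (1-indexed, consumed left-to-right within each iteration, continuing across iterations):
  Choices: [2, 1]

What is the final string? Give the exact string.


Step 0: Z
Step 1: YZ  (used choices [2])
Step 2: YZZY  (used choices [1])

Answer: YZZY


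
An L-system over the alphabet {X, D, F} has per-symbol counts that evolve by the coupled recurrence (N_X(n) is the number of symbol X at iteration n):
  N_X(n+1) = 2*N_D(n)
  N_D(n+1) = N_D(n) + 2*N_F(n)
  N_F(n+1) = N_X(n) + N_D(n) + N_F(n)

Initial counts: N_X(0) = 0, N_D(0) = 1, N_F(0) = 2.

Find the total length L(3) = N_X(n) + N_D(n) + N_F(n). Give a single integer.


Answer: 84

Derivation:
Step 0: N_X=0, N_D=1, N_F=2, L=3
Step 1: N_X=2, N_D=5, N_F=3, L=10
Step 2: N_X=10, N_D=11, N_F=10, L=31
Step 3: N_X=22, N_D=31, N_F=31, L=84


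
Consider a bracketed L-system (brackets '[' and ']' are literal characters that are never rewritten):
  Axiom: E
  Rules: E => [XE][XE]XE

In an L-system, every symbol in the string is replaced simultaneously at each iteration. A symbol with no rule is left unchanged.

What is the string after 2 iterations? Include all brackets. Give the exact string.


Step 0: E
Step 1: [XE][XE]XE
Step 2: [X[XE][XE]XE][X[XE][XE]XE]X[XE][XE]XE

Answer: [X[XE][XE]XE][X[XE][XE]XE]X[XE][XE]XE


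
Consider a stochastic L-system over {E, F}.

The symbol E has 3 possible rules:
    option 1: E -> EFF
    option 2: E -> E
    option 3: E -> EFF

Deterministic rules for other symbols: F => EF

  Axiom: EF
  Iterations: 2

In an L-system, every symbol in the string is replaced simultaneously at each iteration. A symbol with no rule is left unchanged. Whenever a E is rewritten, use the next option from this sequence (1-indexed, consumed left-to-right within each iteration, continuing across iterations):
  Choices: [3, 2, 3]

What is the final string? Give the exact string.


Answer: EEFEFEFFEF

Derivation:
Step 0: EF
Step 1: EFFEF  (used choices [3])
Step 2: EEFEFEFFEF  (used choices [2, 3])


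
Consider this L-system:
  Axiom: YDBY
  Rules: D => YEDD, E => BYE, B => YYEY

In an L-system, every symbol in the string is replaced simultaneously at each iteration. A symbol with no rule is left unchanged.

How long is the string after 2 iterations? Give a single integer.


Answer: 20

Derivation:
Step 0: length = 4
Step 1: length = 10
Step 2: length = 20


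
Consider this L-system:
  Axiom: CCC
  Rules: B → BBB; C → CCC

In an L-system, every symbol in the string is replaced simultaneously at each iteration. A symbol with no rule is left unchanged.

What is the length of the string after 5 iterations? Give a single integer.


Step 0: length = 3
Step 1: length = 9
Step 2: length = 27
Step 3: length = 81
Step 4: length = 243
Step 5: length = 729

Answer: 729


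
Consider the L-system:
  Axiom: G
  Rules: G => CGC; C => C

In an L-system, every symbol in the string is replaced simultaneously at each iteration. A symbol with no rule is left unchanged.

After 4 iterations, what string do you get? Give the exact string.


Answer: CCCCGCCCC

Derivation:
Step 0: G
Step 1: CGC
Step 2: CCGCC
Step 3: CCCGCCC
Step 4: CCCCGCCCC


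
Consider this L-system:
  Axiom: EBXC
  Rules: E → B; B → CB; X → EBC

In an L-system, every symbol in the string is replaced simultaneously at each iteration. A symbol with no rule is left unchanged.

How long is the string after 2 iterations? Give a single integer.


Answer: 10

Derivation:
Step 0: length = 4
Step 1: length = 7
Step 2: length = 10


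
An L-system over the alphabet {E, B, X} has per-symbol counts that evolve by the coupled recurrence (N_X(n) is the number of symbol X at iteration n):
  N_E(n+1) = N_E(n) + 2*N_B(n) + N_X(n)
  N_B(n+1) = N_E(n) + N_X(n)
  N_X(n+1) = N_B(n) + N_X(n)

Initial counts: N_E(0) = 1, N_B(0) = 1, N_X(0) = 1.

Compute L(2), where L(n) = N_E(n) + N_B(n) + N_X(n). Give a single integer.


Step 0: N_E=1, N_B=1, N_X=1, L=3
Step 1: N_E=4, N_B=2, N_X=2, L=8
Step 2: N_E=10, N_B=6, N_X=4, L=20

Answer: 20


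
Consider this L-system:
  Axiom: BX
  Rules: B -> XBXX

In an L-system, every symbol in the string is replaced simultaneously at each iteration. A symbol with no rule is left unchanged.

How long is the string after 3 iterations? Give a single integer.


Answer: 11

Derivation:
Step 0: length = 2
Step 1: length = 5
Step 2: length = 8
Step 3: length = 11


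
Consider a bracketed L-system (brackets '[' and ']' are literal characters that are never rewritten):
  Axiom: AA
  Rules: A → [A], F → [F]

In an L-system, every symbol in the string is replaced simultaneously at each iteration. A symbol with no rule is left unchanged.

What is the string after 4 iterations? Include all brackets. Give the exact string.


Answer: [[[[A]]]][[[[A]]]]

Derivation:
Step 0: AA
Step 1: [A][A]
Step 2: [[A]][[A]]
Step 3: [[[A]]][[[A]]]
Step 4: [[[[A]]]][[[[A]]]]


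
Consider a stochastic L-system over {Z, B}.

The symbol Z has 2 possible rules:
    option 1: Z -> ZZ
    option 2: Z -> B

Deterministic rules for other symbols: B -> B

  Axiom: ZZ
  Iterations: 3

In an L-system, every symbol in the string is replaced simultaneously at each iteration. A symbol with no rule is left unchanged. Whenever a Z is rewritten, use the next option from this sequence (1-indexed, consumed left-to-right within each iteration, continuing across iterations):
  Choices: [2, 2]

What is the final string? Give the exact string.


Step 0: ZZ
Step 1: BB  (used choices [2, 2])
Step 2: BB  (used choices [])
Step 3: BB  (used choices [])

Answer: BB


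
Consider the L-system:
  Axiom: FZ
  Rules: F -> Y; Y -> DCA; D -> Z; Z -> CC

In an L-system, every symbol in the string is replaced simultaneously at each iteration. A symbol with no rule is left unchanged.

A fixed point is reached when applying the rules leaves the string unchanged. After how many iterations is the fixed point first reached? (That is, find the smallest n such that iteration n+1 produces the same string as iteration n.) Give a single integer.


Step 0: FZ
Step 1: YCC
Step 2: DCACC
Step 3: ZCACC
Step 4: CCCACC
Step 5: CCCACC  (unchanged — fixed point at step 4)

Answer: 4


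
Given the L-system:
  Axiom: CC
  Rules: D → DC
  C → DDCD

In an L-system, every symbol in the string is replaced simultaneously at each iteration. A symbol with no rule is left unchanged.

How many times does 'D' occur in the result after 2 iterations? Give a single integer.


Answer: 12

Derivation:
Step 0: CC  (0 'D')
Step 1: DDCDDDCD  (6 'D')
Step 2: DCDCDDCDDCDCDCDDCDDC  (12 'D')


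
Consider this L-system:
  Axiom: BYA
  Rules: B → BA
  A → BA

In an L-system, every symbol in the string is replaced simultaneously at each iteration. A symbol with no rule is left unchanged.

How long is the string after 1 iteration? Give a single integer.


Answer: 5

Derivation:
Step 0: length = 3
Step 1: length = 5


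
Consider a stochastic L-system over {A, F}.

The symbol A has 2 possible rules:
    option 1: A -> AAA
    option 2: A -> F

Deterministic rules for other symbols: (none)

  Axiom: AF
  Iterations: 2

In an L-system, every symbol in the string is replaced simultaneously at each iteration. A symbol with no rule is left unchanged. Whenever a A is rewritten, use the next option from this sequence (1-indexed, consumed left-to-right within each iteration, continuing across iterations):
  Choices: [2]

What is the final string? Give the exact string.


Answer: FF

Derivation:
Step 0: AF
Step 1: FF  (used choices [2])
Step 2: FF  (used choices [])


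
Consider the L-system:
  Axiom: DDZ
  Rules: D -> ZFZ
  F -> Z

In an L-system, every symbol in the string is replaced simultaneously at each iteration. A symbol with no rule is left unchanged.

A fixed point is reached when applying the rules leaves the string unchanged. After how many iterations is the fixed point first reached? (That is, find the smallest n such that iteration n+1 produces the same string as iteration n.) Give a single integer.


Answer: 2

Derivation:
Step 0: DDZ
Step 1: ZFZZFZZ
Step 2: ZZZZZZZ
Step 3: ZZZZZZZ  (unchanged — fixed point at step 2)


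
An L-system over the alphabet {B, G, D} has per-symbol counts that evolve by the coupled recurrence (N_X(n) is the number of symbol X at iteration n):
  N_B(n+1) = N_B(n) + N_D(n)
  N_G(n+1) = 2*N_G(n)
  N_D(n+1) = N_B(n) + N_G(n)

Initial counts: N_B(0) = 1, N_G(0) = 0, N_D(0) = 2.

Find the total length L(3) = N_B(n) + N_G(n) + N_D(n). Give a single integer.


Answer: 11

Derivation:
Step 0: N_B=1, N_G=0, N_D=2, L=3
Step 1: N_B=3, N_G=0, N_D=1, L=4
Step 2: N_B=4, N_G=0, N_D=3, L=7
Step 3: N_B=7, N_G=0, N_D=4, L=11


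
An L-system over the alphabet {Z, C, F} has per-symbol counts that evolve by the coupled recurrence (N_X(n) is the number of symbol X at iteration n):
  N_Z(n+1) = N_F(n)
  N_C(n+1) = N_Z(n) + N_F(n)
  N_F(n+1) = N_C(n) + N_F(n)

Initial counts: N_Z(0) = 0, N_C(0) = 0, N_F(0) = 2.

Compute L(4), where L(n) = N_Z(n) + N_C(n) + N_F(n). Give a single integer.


Answer: 34

Derivation:
Step 0: N_Z=0, N_C=0, N_F=2, L=2
Step 1: N_Z=2, N_C=2, N_F=2, L=6
Step 2: N_Z=2, N_C=4, N_F=4, L=10
Step 3: N_Z=4, N_C=6, N_F=8, L=18
Step 4: N_Z=8, N_C=12, N_F=14, L=34


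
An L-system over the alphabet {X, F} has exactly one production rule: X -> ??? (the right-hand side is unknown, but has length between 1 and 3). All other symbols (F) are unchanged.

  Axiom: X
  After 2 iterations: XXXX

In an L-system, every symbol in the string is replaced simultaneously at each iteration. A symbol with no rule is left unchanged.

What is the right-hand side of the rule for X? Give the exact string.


Answer: XX

Derivation:
Trying X -> XX:
  Step 0: X
  Step 1: XX
  Step 2: XXXX
Matches the given result.


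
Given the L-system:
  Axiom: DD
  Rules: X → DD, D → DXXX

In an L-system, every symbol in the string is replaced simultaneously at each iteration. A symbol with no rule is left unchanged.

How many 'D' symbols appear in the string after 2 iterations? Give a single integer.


Answer: 14

Derivation:
Step 0: DD  (2 'D')
Step 1: DXXXDXXX  (2 'D')
Step 2: DXXXDDDDDDDXXXDDDDDD  (14 'D')


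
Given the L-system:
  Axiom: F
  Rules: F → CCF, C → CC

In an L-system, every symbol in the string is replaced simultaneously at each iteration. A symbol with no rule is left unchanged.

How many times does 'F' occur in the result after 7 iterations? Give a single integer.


Answer: 1

Derivation:
Step 0: F  (1 'F')
Step 1: CCF  (1 'F')
Step 2: CCCCCCF  (1 'F')
Step 3: CCCCCCCCCCCCCCF  (1 'F')
Step 4: CCCCCCCCCCCCCCCCCCCCCCCCCCCCCCF  (1 'F')
Step 5: CCCCCCCCCCCCCCCCCCCCCCCCCCCCCCCCCCCCCCCCCCCCCCCCCCCCCCCCCCCCCCF  (1 'F')
Step 6: CCCCCCCCCCCCCCCCCCCCCCCCCCCCCCCCCCCCCCCCCCCCCCCCCCCCCCCCCCCCCCCCCCCCCCCCCCCCCCCCCCCCCCCCCCCCCCCCCCCCCCCCCCCCCCCCCCCCCCCCCCCCCCF  (1 'F')
Step 7: CCCCCCCCCCCCCCCCCCCCCCCCCCCCCCCCCCCCCCCCCCCCCCCCCCCCCCCCCCCCCCCCCCCCCCCCCCCCCCCCCCCCCCCCCCCCCCCCCCCCCCCCCCCCCCCCCCCCCCCCCCCCCCCCCCCCCCCCCCCCCCCCCCCCCCCCCCCCCCCCCCCCCCCCCCCCCCCCCCCCCCCCCCCCCCCCCCCCCCCCCCCCCCCCCCCCCCCCCCCCCCCCCCCCCCCCCCCCCCCCCCCCCCCCCCCCCCF  (1 'F')


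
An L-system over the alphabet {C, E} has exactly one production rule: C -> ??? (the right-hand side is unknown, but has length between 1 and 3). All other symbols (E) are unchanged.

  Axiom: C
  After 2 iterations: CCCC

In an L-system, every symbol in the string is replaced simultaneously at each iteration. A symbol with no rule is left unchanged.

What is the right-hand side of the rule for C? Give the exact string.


Trying C -> CC:
  Step 0: C
  Step 1: CC
  Step 2: CCCC
Matches the given result.

Answer: CC


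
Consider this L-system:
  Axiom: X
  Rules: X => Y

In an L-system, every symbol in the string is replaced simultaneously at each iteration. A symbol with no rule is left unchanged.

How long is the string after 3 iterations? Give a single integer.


Step 0: length = 1
Step 1: length = 1
Step 2: length = 1
Step 3: length = 1

Answer: 1


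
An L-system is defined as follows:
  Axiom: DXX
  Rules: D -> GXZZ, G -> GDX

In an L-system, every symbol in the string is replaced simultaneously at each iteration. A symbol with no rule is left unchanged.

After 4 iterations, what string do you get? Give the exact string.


Step 0: DXX
Step 1: GXZZXX
Step 2: GDXXZZXX
Step 3: GDXGXZZXXZZXX
Step 4: GDXGXZZXGDXXZZXXZZXX

Answer: GDXGXZZXGDXXZZXXZZXX


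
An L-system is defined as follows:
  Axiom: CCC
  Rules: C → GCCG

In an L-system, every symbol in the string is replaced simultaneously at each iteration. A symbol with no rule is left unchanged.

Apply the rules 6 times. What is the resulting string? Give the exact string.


Step 0: CCC
Step 1: GCCGGCCGGCCG
Step 2: GGCCGGCCGGGGCCGGCCGGGGCCGGCCGG
Step 3: GGGCCGGCCGGGGCCGGCCGGGGGGCCGGCCGGGGCCGGCCGGGGGGCCGGCCGGGGCCGGCCGGG
Step 4: GGGGCCGGCCGGGGCCGGCCGGGGGGCCGGCCGGGGCCGGCCGGGGGGGGCCGGCCGGGGCCGGCCGGGGGGCCGGCCGGGGCCGGCCGGGGGGGGCCGGCCGGGGCCGGCCGGGGGGCCGGCCGGGGCCGGCCGGGG
Step 5: GGGGGCCGGCCGGGGCCGGCCGGGGGGCCGGCCGGGGCCGGCCGGGGGGGGCCGGCCGGGGCCGGCCGGGGGGCCGGCCGGGGCCGGCCGGGGGGGGGGCCGGCCGGGGCCGGCCGGGGGGCCGGCCGGGGCCGGCCGGGGGGGGCCGGCCGGGGCCGGCCGGGGGGCCGGCCGGGGCCGGCCGGGGGGGGGGCCGGCCGGGGCCGGCCGGGGGGCCGGCCGGGGCCGGCCGGGGGGGGCCGGCCGGGGCCGGCCGGGGGGCCGGCCGGGGCCGGCCGGGGG
Step 6: GGGGGGCCGGCCGGGGCCGGCCGGGGGGCCGGCCGGGGCCGGCCGGGGGGGGCCGGCCGGGGCCGGCCGGGGGGCCGGCCGGGGCCGGCCGGGGGGGGGGCCGGCCGGGGCCGGCCGGGGGGCCGGCCGGGGCCGGCCGGGGGGGGCCGGCCGGGGCCGGCCGGGGGGCCGGCCGGGGCCGGCCGGGGGGGGGGGGCCGGCCGGGGCCGGCCGGGGGGCCGGCCGGGGCCGGCCGGGGGGGGCCGGCCGGGGCCGGCCGGGGGGCCGGCCGGGGCCGGCCGGGGGGGGGGCCGGCCGGGGCCGGCCGGGGGGCCGGCCGGGGCCGGCCGGGGGGGGCCGGCCGGGGCCGGCCGGGGGGCCGGCCGGGGCCGGCCGGGGGGGGGGGGCCGGCCGGGGCCGGCCGGGGGGCCGGCCGGGGCCGGCCGGGGGGGGCCGGCCGGGGCCGGCCGGGGGGCCGGCCGGGGCCGGCCGGGGGGGGGGCCGGCCGGGGCCGGCCGGGGGGCCGGCCGGGGCCGGCCGGGGGGGGCCGGCCGGGGCCGGCCGGGGGGCCGGCCGGGGCCGGCCGGGGGG

Answer: GGGGGGCCGGCCGGGGCCGGCCGGGGGGCCGGCCGGGGCCGGCCGGGGGGGGCCGGCCGGGGCCGGCCGGGGGGCCGGCCGGGGCCGGCCGGGGGGGGGGCCGGCCGGGGCCGGCCGGGGGGCCGGCCGGGGCCGGCCGGGGGGGGCCGGCCGGGGCCGGCCGGGGGGCCGGCCGGGGCCGGCCGGGGGGGGGGGGCCGGCCGGGGCCGGCCGGGGGGCCGGCCGGGGCCGGCCGGGGGGGGCCGGCCGGGGCCGGCCGGGGGGCCGGCCGGGGCCGGCCGGGGGGGGGGCCGGCCGGGGCCGGCCGGGGGGCCGGCCGGGGCCGGCCGGGGGGGGCCGGCCGGGGCCGGCCGGGGGGCCGGCCGGGGCCGGCCGGGGGGGGGGGGCCGGCCGGGGCCGGCCGGGGGGCCGGCCGGGGCCGGCCGGGGGGGGCCGGCCGGGGCCGGCCGGGGGGCCGGCCGGGGCCGGCCGGGGGGGGGGCCGGCCGGGGCCGGCCGGGGGGCCGGCCGGGGCCGGCCGGGGGGGGCCGGCCGGGGCCGGCCGGGGGGCCGGCCGGGGCCGGCCGGGGGG


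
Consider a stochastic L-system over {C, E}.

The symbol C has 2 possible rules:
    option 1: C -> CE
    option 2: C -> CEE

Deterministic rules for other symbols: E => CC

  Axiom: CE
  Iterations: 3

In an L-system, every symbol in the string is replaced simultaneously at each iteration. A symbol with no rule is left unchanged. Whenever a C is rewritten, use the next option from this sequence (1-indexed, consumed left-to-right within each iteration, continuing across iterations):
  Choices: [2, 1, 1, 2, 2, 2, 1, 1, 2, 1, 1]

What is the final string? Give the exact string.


Step 0: CE
Step 1: CEECC  (used choices [2])
Step 2: CECCCCCECEE  (used choices [1, 1, 2])
Step 3: CEECCCEECECECEECECCCECCCC  (used choices [2, 2, 1, 1, 2, 1, 1])

Answer: CEECCCEECECECEECECCCECCCC


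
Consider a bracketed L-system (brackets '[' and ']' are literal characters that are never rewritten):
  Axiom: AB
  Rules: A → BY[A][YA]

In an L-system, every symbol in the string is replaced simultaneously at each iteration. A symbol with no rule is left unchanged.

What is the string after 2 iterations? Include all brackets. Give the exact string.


Answer: BY[BY[A][YA]][YBY[A][YA]]B

Derivation:
Step 0: AB
Step 1: BY[A][YA]B
Step 2: BY[BY[A][YA]][YBY[A][YA]]B


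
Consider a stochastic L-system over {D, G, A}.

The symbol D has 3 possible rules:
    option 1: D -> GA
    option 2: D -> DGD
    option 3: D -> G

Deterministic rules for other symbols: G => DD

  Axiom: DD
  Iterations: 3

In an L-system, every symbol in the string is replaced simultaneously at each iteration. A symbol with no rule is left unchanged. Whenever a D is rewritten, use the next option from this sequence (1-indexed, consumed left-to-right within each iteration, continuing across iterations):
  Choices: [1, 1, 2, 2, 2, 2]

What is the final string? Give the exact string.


Answer: DGDDGDADGDDGDA

Derivation:
Step 0: DD
Step 1: GAGA  (used choices [1, 1])
Step 2: DDADDA  (used choices [])
Step 3: DGDDGDADGDDGDA  (used choices [2, 2, 2, 2])


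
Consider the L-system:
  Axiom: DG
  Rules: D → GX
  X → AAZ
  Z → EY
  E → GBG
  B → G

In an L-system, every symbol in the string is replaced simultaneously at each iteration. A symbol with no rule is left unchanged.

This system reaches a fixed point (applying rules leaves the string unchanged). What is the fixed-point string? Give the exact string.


Step 0: DG
Step 1: GXG
Step 2: GAAZG
Step 3: GAAEYG
Step 4: GAAGBGYG
Step 5: GAAGGGYG
Step 6: GAAGGGYG  (unchanged — fixed point at step 5)

Answer: GAAGGGYG


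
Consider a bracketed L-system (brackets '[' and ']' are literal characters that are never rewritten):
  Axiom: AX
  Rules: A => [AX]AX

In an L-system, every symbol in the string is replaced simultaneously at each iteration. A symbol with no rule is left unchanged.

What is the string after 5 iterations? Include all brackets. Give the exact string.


Step 0: AX
Step 1: [AX]AXX
Step 2: [[AX]AXX][AX]AXXX
Step 3: [[[AX]AXX][AX]AXXX][[AX]AXX][AX]AXXXX
Step 4: [[[[AX]AXX][AX]AXXX][[AX]AXX][AX]AXXXX][[[AX]AXX][AX]AXXX][[AX]AXX][AX]AXXXXX
Step 5: [[[[[AX]AXX][AX]AXXX][[AX]AXX][AX]AXXXX][[[AX]AXX][AX]AXXX][[AX]AXX][AX]AXXXXX][[[[AX]AXX][AX]AXXX][[AX]AXX][AX]AXXXX][[[AX]AXX][AX]AXXX][[AX]AXX][AX]AXXXXXX

Answer: [[[[[AX]AXX][AX]AXXX][[AX]AXX][AX]AXXXX][[[AX]AXX][AX]AXXX][[AX]AXX][AX]AXXXXX][[[[AX]AXX][AX]AXXX][[AX]AXX][AX]AXXXX][[[AX]AXX][AX]AXXX][[AX]AXX][AX]AXXXXXX


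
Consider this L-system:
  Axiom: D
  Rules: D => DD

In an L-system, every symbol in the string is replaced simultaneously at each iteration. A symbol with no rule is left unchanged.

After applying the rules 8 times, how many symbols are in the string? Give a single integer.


Step 0: length = 1
Step 1: length = 2
Step 2: length = 4
Step 3: length = 8
Step 4: length = 16
Step 5: length = 32
Step 6: length = 64
Step 7: length = 128
Step 8: length = 256

Answer: 256


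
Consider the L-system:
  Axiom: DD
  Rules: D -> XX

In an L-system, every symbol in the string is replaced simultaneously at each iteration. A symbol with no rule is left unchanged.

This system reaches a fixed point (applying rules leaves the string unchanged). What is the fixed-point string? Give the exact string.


Answer: XXXX

Derivation:
Step 0: DD
Step 1: XXXX
Step 2: XXXX  (unchanged — fixed point at step 1)


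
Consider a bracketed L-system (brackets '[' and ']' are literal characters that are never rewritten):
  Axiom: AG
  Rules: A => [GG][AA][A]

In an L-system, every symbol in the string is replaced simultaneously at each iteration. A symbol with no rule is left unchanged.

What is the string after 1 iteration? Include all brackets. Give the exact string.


Answer: [GG][AA][A]G

Derivation:
Step 0: AG
Step 1: [GG][AA][A]G
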